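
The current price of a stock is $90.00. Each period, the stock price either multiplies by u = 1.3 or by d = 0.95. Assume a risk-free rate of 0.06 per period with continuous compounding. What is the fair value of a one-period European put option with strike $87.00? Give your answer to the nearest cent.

Risk-neutral probability p = (e^0.06 − 0.95)/(1.3 − 0.95) = 0.1118/0.3500 = 0.3195
Terminal stock prices: S_u = 117, S_d = 85.5
Terminal payoffs (K − S): max(-30, 0) = 0, max(1.5, 0) = 1.5
Node 0 (S = 90): V_0 = e^(−0.06)·[0.3195·0.0000 + 0.6805·1.5000] = 0.9613

$0.96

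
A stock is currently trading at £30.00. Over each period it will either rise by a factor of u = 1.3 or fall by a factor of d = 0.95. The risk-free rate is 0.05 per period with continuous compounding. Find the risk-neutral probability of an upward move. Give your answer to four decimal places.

Risk-neutral probability p = (e^0.05 − 0.95)/(1.3 − 0.95) = 0.1013/0.3500 = 0.2893

p = 0.2893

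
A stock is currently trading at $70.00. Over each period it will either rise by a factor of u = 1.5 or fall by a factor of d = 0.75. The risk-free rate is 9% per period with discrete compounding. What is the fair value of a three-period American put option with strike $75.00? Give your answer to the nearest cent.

Risk-neutral probability p = (1 + 0.09 − 0.75)/(1.5 − 0.75) = 0.3400/0.7500 = 0.4533
Terminal stock prices: S_uuu = 236.2, S_uud = 118.1, S_udd = 59.06, S_ddd = 29.53
Terminal payoffs (K − S): max(-161.2, 0) = 0, max(-43.12, 0) = 0, max(15.94, 0) = 15.94, max(45.47, 0) = 45.47
Node uu (S = 157.5): continuation = 1/1.09·[0.4533·0.0000 + 0.5467·0.0000] = 0.0000; exercise value = 0.0000 ≤ continuation, so V_uu = 0.0000
Node ud (S = 78.75): continuation = 1/1.09·[0.4533·0.0000 + 0.5467·15.9375] = 7.9931; exercise value = 0.0000 ≤ continuation, so V_ud = 7.9931
Node dd (S = 39.38): continuation = 1/1.09·[0.4533·15.9375 + 0.5467·45.4688] = 29.4323; exercise value = 35.6250 > continuation, so V_dd = 35.6250 (exercise)
Node u (S = 105): continuation = 1/1.09·[0.4533·0.0000 + 0.5467·7.9931] = 4.0088; exercise value = 0.0000 ≤ continuation, so V_u = 4.0088
Node d (S = 52.5): continuation = 1/1.09·[0.4533·7.9931 + 0.5467·35.6250] = 21.1913; exercise value = 22.5000 > continuation, so V_d = 22.5000 (exercise)
Node 0 (S = 70): continuation = 1/1.09·[0.4533·4.0088 + 0.5467·22.5000] = 12.9517; exercise value = 5.0000 ≤ continuation, so V_0 = 12.9517

$12.95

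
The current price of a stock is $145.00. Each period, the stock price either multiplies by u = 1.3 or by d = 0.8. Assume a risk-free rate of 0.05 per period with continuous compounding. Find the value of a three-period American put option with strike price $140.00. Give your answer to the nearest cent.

Risk-neutral probability p = (e^0.05 − 0.8)/(1.3 − 0.8) = 0.2513/0.5000 = 0.5025
Terminal stock prices: S_uuu = 318.6, S_uud = 196, S_udd = 120.6, S_ddd = 74.24
Terminal payoffs (K − S): max(-178.6, 0) = 0, max(-56.04, 0) = 0, max(19.36, 0) = 19.36, max(65.76, 0) = 65.76
Node uu (S = 245.1): continuation = e^(−0.05)·[0.5025·0.0000 + 0.4975·0.0000] = 0.0000; exercise value = 0.0000 ≤ continuation, so V_uu = 0.0000
Node ud (S = 150.8): continuation = e^(−0.05)·[0.5025·0.0000 + 0.4975·19.3600] = 9.1611; exercise value = 0.0000 ≤ continuation, so V_ud = 9.1611
Node dd (S = 92.8): continuation = e^(−0.05)·[0.5025·19.3600 + 0.4975·65.7600] = 40.3721; exercise value = 47.2000 > continuation, so V_dd = 47.2000 (exercise)
Node u (S = 188.5): continuation = e^(−0.05)·[0.5025·0.0000 + 0.4975·9.1611] = 4.3350; exercise value = 0.0000 ≤ continuation, so V_u = 4.3350
Node d (S = 116): continuation = e^(−0.05)·[0.5025·9.1611 + 0.4975·47.2000] = 26.7142; exercise value = 24.0000 ≤ continuation, so V_d = 26.7142
Node 0 (S = 145): continuation = e^(−0.05)·[0.5025·4.3350 + 0.4975·26.7142] = 14.7133; exercise value = 0.0000 ≤ continuation, so V_0 = 14.7133

$14.71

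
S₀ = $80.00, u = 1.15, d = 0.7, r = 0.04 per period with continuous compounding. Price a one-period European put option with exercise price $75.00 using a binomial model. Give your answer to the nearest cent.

Risk-neutral probability p = (e^0.04 − 0.7)/(1.15 − 0.7) = 0.3408/0.4500 = 0.7574
Terminal stock prices: S_u = 92, S_d = 56
Terminal payoffs (K − S): max(-17, 0) = 0, max(19, 0) = 19
Node 0 (S = 80): V_0 = e^(−0.04)·[0.7574·0.0000 + 0.2426·19.0000] = 4.4294

$4.43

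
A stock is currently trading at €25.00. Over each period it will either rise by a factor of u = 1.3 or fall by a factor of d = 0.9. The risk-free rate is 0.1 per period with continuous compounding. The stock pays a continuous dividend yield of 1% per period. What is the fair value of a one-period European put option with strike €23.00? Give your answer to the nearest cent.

Per-period risk-free factor R = e^0.1 = 1.1052; dividend-adjusted growth = e^(0.1−0.01) = 1.0942.
Risk-neutral probability p = (1.0942 − 0.9)/(1.3 − 0.9) = 0.1942/0.4000 = 0.4854
Terminal stock prices: S_u = 32.5, S_d = 22.5
Terminal payoffs (K − S): max(-9.5, 0) = 0, max(0.5, 0) = 0.5
Node 0 (S = 25): V_0 = e^(−0.1)·[0.4854·0.0000 + 0.5146·0.5000] = 0.2328

€0.23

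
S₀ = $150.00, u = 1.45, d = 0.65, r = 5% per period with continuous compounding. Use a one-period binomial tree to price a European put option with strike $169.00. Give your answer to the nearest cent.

$33.90

Risk-neutral probability p = (e^0.05 − 0.65)/(1.45 − 0.65) = 0.4013/0.8000 = 0.5016
Terminal stock prices: S_u = 217.5, S_d = 97.5
Terminal payoffs (K − S): max(-48.5, 0) = 0, max(71.5, 0) = 71.5
Node 0 (S = 150): V_0 = e^(−0.05)·[0.5016·0.0000 + 0.4984·71.5000] = 33.8984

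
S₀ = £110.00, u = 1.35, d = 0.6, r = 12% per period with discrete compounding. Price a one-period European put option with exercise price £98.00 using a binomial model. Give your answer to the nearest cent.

£8.76

Risk-neutral probability p = (1 + 0.12 − 0.6)/(1.35 − 0.6) = 0.5200/0.7500 = 0.6933
Terminal stock prices: S_u = 148.5, S_d = 66
Terminal payoffs (K − S): max(-50.5, 0) = 0, max(32, 0) = 32
Node 0 (S = 110): V_0 = 1/1.12·[0.6933·0.0000 + 0.3067·32.0000] = 8.7619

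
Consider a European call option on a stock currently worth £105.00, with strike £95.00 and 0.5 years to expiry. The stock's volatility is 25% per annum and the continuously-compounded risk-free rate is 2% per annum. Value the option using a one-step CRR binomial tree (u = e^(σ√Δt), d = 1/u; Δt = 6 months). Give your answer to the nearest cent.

CRR parameters: u = e^(σ√Δt) = e^(0.25·√0.5) = 1.1934, d = 1/u = 0.8380
Per-period rate: rΔt = 0.02·0.5 = 0.01, so R = e^0.01 = 1.0101
Risk-neutral probability p = (e^0.01 − 0.8380)/(1.1934 − 0.8380) = 0.1721/0.3554 = 0.4842
Terminal stock prices: S_u = 125.3, S_d = 87.99
Terminal payoffs (S − K): max(30.3, 0) = 30.3, max(-7.013, 0) = 0
Node 0 (S = 105): V_0 = e^(−0.01)·[0.4842·30.3033 + 0.5158·0.0000] = 14.5268

£14.53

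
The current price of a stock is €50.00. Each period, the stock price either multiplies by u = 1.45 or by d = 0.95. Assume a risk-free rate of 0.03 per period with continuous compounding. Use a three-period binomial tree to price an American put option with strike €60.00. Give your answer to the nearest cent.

Risk-neutral probability p = (e^0.03 − 0.95)/(1.45 − 0.95) = 0.0805/0.5000 = 0.1609
Terminal stock prices: S_uuu = 152.4, S_uud = 99.87, S_udd = 65.43, S_ddd = 42.87
Terminal payoffs (K − S): max(-92.43, 0) = 0, max(-39.87, 0) = 0, max(-5.431, 0) = 0, max(17.13, 0) = 17.13
Node uu (S = 105.1): continuation = e^(−0.03)·[0.1609·0.0000 + 0.8391·0.0000] = 0.0000; exercise value = 0.0000 ≤ continuation, so V_uu = 0.0000
Node ud (S = 68.88): continuation = e^(−0.03)·[0.1609·0.0000 + 0.8391·0.0000] = 0.0000; exercise value = 0.0000 ≤ continuation, so V_ud = 0.0000
Node dd (S = 45.12): continuation = e^(−0.03)·[0.1609·0.0000 + 0.8391·17.1313] = 13.9498; exercise value = 14.8750 > continuation, so V_dd = 14.8750 (exercise)
Node u (S = 72.5): continuation = e^(−0.03)·[0.1609·0.0000 + 0.8391·0.0000] = 0.0000; exercise value = 0.0000 ≤ continuation, so V_u = 0.0000
Node d (S = 47.5): continuation = e^(−0.03)·[0.1609·0.0000 + 0.8391·14.8750] = 12.1126; exercise value = 12.5000 > continuation, so V_d = 12.5000 (exercise)
Node 0 (S = 50): continuation = e^(−0.03)·[0.1609·0.0000 + 0.8391·12.5000] = 10.1787; exercise value = 10.0000 ≤ continuation, so V_0 = 10.1787

€10.18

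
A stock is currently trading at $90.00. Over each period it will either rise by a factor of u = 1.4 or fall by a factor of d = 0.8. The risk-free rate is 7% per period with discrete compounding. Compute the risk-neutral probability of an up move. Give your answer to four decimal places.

Risk-neutral probability p = (1 + 0.07 − 0.8)/(1.4 − 0.8) = 0.2700/0.6000 = 0.4500

p = 0.4500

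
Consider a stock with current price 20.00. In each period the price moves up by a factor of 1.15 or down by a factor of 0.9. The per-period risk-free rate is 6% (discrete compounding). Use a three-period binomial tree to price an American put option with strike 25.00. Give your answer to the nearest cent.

Risk-neutral probability p = (1 + 0.06 − 0.9)/(1.15 − 0.9) = 0.1600/0.2500 = 0.6400
Terminal stock prices: S_uuu = 30.42, S_uud = 23.8, S_udd = 18.63, S_ddd = 14.58
Terminal payoffs (K − S): max(-5.417, 0) = 0, max(1.195, 0) = 1.195, max(6.37, 0) = 6.37, max(10.42, 0) = 10.42
Node uu (S = 26.45): continuation = 1/1.06·[0.6400·0.0000 + 0.3600·1.1950] = 0.4058; exercise value = 0.0000 ≤ continuation, so V_uu = 0.4058
Node ud (S = 20.7): continuation = 1/1.06·[0.6400·1.1950 + 0.3600·6.3700] = 2.8849; exercise value = 4.3000 > continuation, so V_ud = 4.3000 (exercise)
Node dd (S = 16.2): continuation = 1/1.06·[0.6400·6.3700 + 0.3600·10.4200] = 7.3849; exercise value = 8.8000 > continuation, so V_dd = 8.8000 (exercise)
Node u (S = 23): continuation = 1/1.06·[0.6400·0.4058 + 0.3600·4.3000] = 1.7054; exercise value = 2.0000 > continuation, so V_u = 2.0000 (exercise)
Node d (S = 18): continuation = 1/1.06·[0.6400·4.3000 + 0.3600·8.8000] = 5.5849; exercise value = 7.0000 > continuation, so V_d = 7.0000 (exercise)
Node 0 (S = 20): continuation = 1/1.06·[0.6400·2.0000 + 0.3600·7.0000] = 3.5849; exercise value = 5.0000 > continuation, so V_0 = 5.0000 (exercise)

5.00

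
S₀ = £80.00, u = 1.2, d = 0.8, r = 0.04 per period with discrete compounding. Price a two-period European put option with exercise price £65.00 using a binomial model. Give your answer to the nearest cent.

£2.04

Risk-neutral probability p = (1 + 0.04 − 0.8)/(1.2 − 0.8) = 0.2400/0.4000 = 0.6000
Terminal stock prices: S_uu = 115.2, S_ud = 76.8, S_dd = 51.2
Terminal payoffs (K − S): max(-50.2, 0) = 0, max(-11.8, 0) = 0, max(13.8, 0) = 13.8
Node u (S = 96): V_u = 1/1.04·[0.6000·0.0000 + 0.4000·0.0000] = 0.0000
Node d (S = 64): V_d = 1/1.04·[0.6000·0.0000 + 0.4000·13.8000] = 5.3077
Node 0 (S = 80): V_0 = 1/1.04·[0.6000·0.0000 + 0.4000·5.3077] = 2.0414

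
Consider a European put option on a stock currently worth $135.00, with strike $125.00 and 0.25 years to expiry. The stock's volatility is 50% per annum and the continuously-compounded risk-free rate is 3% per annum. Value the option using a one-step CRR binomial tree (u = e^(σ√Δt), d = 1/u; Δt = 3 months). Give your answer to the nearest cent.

CRR parameters: u = e^(σ√Δt) = e^(0.5·√0.25) = 1.2840, d = 1/u = 0.7788
Per-period rate: rΔt = 0.03·0.25 = 0.0075, so R = e^0.0075 = 1.0075
Risk-neutral probability p = (e^0.0075 − 0.7788)/(1.2840 − 0.7788) = 0.2287/0.5052 = 0.4527
Terminal stock prices: S_u = 173.3, S_d = 105.1
Terminal payoffs (K − S): max(-48.34, 0) = 0, max(19.86, 0) = 19.86
Node 0 (S = 135): V_0 = e^(−0.0075)·[0.4527·0.0000 + 0.5473·19.8619] = 10.7887

$10.79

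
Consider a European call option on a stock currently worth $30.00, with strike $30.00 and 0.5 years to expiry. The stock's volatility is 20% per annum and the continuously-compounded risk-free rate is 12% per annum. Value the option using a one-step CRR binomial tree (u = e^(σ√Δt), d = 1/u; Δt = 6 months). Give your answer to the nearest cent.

$2.93

CRR parameters: u = e^(σ√Δt) = e^(0.2·√0.5) = 1.1519, d = 1/u = 0.8681
Per-period rate: rΔt = 0.12·0.5 = 0.06, so R = e^0.06 = 1.0618
Risk-neutral probability p = (e^0.06 − 0.8681)/(1.1519 − 0.8681) = 0.1937/0.2838 = 0.6826
Terminal stock prices: S_u = 34.56, S_d = 26.04
Terminal payoffs (S − K): max(4.557, 0) = 4.557, max(-3.956, 0) = 0
Node 0 (S = 30): V_0 = e^(−0.06)·[0.6826·4.5573 + 0.3174·0.0000] = 2.9297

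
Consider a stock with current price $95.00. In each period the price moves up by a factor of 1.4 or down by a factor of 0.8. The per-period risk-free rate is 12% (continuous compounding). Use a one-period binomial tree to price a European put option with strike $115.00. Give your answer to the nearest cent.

$15.71

Risk-neutral probability p = (e^0.12 − 0.8)/(1.4 − 0.8) = 0.3275/0.6000 = 0.5458
Terminal stock prices: S_u = 133, S_d = 76
Terminal payoffs (K − S): max(-18, 0) = 0, max(39, 0) = 39
Node 0 (S = 95): V_0 = e^(−0.12)·[0.5458·0.0000 + 0.4542·39.0000] = 15.7098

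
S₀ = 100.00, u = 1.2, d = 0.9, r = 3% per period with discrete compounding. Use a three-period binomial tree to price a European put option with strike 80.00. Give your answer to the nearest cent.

Risk-neutral probability p = (1 + 0.03 − 0.9)/(1.2 − 0.9) = 0.1300/0.3000 = 0.4333
Terminal stock prices: S_uuu = 172.8, S_uud = 129.6, S_udd = 97.2, S_ddd = 72.9
Terminal payoffs (K − S): max(-92.8, 0) = 0, max(-49.6, 0) = 0, max(-17.2, 0) = 0, max(7.1, 0) = 7.1
Node uu (S = 144): V_uu = 1/1.03·[0.4333·0.0000 + 0.5667·0.0000] = 0.0000
Node ud (S = 108): V_ud = 1/1.03·[0.4333·0.0000 + 0.5667·0.0000] = 0.0000
Node dd (S = 81): V_dd = 1/1.03·[0.4333·0.0000 + 0.5667·7.1000] = 3.9061
Node u (S = 120): V_u = 1/1.03·[0.4333·0.0000 + 0.5667·0.0000] = 0.0000
Node d (S = 90): V_d = 1/1.03·[0.4333·0.0000 + 0.5667·3.9061] = 2.1490
Node 0 (S = 100): V_0 = 1/1.03·[0.4333·0.0000 + 0.5667·2.1490] = 1.1823

1.18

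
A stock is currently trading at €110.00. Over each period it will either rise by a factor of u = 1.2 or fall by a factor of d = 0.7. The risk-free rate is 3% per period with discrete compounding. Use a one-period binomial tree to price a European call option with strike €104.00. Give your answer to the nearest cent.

€17.94

Risk-neutral probability p = (1 + 0.03 − 0.7)/(1.2 − 0.7) = 0.3300/0.5000 = 0.6600
Terminal stock prices: S_u = 132, S_d = 77
Terminal payoffs (S − K): max(28, 0) = 28, max(-27, 0) = 0
Node 0 (S = 110): V_0 = 1/1.03·[0.6600·28.0000 + 0.3400·0.0000] = 17.9417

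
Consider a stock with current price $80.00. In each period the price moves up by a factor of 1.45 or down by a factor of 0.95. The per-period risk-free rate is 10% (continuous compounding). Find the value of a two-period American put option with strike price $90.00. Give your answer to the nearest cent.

$10.00

Risk-neutral probability p = (e^0.1 − 0.95)/(1.45 − 0.95) = 0.1552/0.5000 = 0.3103
Terminal stock prices: S_uu = 168.2, S_ud = 110.2, S_dd = 72.2
Terminal payoffs (K − S): max(-78.2, 0) = 0, max(-20.2, 0) = 0, max(17.8, 0) = 17.8
Node u (S = 116): continuation = e^(−0.1)·[0.3103·0.0000 + 0.6897·0.0000] = 0.0000; exercise value = 0.0000 ≤ continuation, so V_u = 0.0000
Node d (S = 76): continuation = e^(−0.1)·[0.3103·0.0000 + 0.6897·17.8000] = 11.1077; exercise value = 14.0000 > continuation, so V_d = 14.0000 (exercise)
Node 0 (S = 80): continuation = e^(−0.1)·[0.3103·0.0000 + 0.6897·14.0000] = 8.7364; exercise value = 10.0000 > continuation, so V_0 = 10.0000 (exercise)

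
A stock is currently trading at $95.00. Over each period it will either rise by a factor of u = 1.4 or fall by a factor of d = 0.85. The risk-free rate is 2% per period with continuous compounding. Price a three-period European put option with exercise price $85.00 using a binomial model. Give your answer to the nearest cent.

$8.27

Risk-neutral probability p = (e^0.02 − 0.85)/(1.4 − 0.85) = 0.1702/0.5500 = 0.3095
Terminal stock prices: S_uuu = 260.7, S_uud = 158.3, S_udd = 96.09, S_ddd = 58.34
Terminal payoffs (K − S): max(-175.7, 0) = 0, max(-73.27, 0) = 0, max(-11.09, 0) = 0, max(26.66, 0) = 26.66
Node uu (S = 186.2): V_uu = e^(−0.02)·[0.3095·0.0000 + 0.6905·0.0000] = 0.0000
Node ud (S = 113): V_ud = e^(−0.02)·[0.3095·0.0000 + 0.6905·0.0000] = 0.0000
Node dd (S = 68.64): V_dd = e^(−0.02)·[0.3095·0.0000 + 0.6905·26.6581] = 18.0441
Node u (S = 133): V_u = e^(−0.02)·[0.3095·0.0000 + 0.6905·0.0000] = 0.0000
Node d (S = 80.75): V_d = e^(−0.02)·[0.3095·0.0000 + 0.6905·18.0441] = 12.2135
Node 0 (S = 95): V_0 = e^(−0.02)·[0.3095·0.0000 + 0.6905·12.2135] = 8.2669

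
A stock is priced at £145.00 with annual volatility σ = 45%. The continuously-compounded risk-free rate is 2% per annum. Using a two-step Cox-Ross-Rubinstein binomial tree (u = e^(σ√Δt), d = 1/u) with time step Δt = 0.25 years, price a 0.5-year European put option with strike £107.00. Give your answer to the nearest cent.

£4.28

CRR parameters: u = e^(σ√Δt) = e^(0.45·√0.25) = 1.2523, d = 1/u = 0.7985
Per-period rate: rΔt = 0.02·0.25 = 0.005, so R = e^0.005 = 1.0050
Risk-neutral probability p = (e^0.005 − 0.7985)/(1.2523 − 0.7985) = 0.2065/0.4538 = 0.4550
Terminal stock prices: S_uu = 227.4, S_ud = 145, S_dd = 92.46
Terminal payoffs (K − S): max(-120.4, 0) = 0, max(-38, 0) = 0, max(14.54, 0) = 14.54
Node u (S = 181.6): V_u = e^(−0.005)·[0.4550·0.0000 + 0.5450·0.0000] = 0.0000
Node d (S = 115.8): V_d = e^(−0.005)·[0.4550·0.0000 + 0.5450·14.5439] = 7.8864
Node 0 (S = 145): V_0 = e^(−0.005)·[0.4550·0.0000 + 0.5450·7.8864] = 4.2764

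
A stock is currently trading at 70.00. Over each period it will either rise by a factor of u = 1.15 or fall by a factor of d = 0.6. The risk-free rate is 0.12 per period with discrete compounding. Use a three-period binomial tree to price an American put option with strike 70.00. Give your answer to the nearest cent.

2.76

Risk-neutral probability p = (1 + 0.12 − 0.6)/(1.15 − 0.6) = 0.5200/0.5500 = 0.9455
Terminal stock prices: S_uuu = 106.5, S_uud = 55.54, S_udd = 28.98, S_ddd = 15.12
Terminal payoffs (K − S): max(-36.46, 0) = 0, max(14.46, 0) = 14.46, max(41.02, 0) = 41.02, max(54.88, 0) = 54.88
Node uu (S = 92.57): continuation = 1/1.12·[0.9455·0.0000 + 0.0545·14.4550] = 0.7040; exercise value = 0.0000 ≤ continuation, so V_uu = 0.7040
Node ud (S = 48.3): continuation = 1/1.12·[0.9455·14.4550 + 0.0545·41.0200] = 14.2000; exercise value = 21.7000 > continuation, so V_ud = 21.7000 (exercise)
Node dd (S = 25.2): continuation = 1/1.12·[0.9455·41.0200 + 0.0545·54.8800] = 37.3000; exercise value = 44.8000 > continuation, so V_dd = 44.8000 (exercise)
Node u (S = 80.5): continuation = 1/1.12·[0.9455·0.7040 + 0.0545·21.7000] = 1.6511; exercise value = 0.0000 ≤ continuation, so V_u = 1.6511
Node d (S = 42): continuation = 1/1.12·[0.9455·21.7000 + 0.0545·44.8000] = 20.5000; exercise value = 28.0000 > continuation, so V_d = 28.0000 (exercise)
Node 0 (S = 70): continuation = 1/1.12·[0.9455·1.6511 + 0.0545·28.0000] = 2.7574; exercise value = 0.0000 ≤ continuation, so V_0 = 2.7574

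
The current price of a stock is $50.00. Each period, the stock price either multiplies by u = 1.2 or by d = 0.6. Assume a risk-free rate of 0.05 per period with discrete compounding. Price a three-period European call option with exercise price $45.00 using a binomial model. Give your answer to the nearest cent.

$15.09

Risk-neutral probability p = (1 + 0.05 − 0.6)/(1.2 − 0.6) = 0.4500/0.6000 = 0.7500
Terminal stock prices: S_uuu = 86.4, S_uud = 43.2, S_udd = 21.6, S_ddd = 10.8
Terminal payoffs (S − K): max(41.4, 0) = 41.4, max(-1.8, 0) = 0, max(-23.4, 0) = 0, max(-34.2, 0) = 0
Node uu (S = 72): V_uu = 1/1.05·[0.7500·41.4000 + 0.2500·0.0000] = 29.5714
Node ud (S = 36): V_ud = 1/1.05·[0.7500·0.0000 + 0.2500·0.0000] = 0.0000
Node dd (S = 18): V_dd = 1/1.05·[0.7500·0.0000 + 0.2500·0.0000] = 0.0000
Node u (S = 60): V_u = 1/1.05·[0.7500·29.5714 + 0.2500·0.0000] = 21.1224
Node d (S = 30): V_d = 1/1.05·[0.7500·0.0000 + 0.2500·0.0000] = 0.0000
Node 0 (S = 50): V_0 = 1/1.05·[0.7500·21.1224 + 0.2500·0.0000] = 15.0875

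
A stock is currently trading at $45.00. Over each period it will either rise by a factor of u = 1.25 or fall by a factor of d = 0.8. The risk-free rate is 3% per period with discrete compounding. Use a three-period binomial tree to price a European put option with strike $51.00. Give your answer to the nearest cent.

$8.02

Risk-neutral probability p = (1 + 0.03 − 0.8)/(1.25 − 0.8) = 0.2300/0.4500 = 0.5111
Terminal stock prices: S_uuu = 87.89, S_uud = 56.25, S_udd = 36, S_ddd = 23.04
Terminal payoffs (K − S): max(-36.89, 0) = 0, max(-5.25, 0) = 0, max(15, 0) = 15, max(27.96, 0) = 27.96
Node uu (S = 70.31): V_uu = 1/1.03·[0.5111·0.0000 + 0.4889·0.0000] = 0.0000
Node ud (S = 45): V_ud = 1/1.03·[0.5111·0.0000 + 0.4889·15.0000] = 7.1197
Node dd (S = 28.8): V_dd = 1/1.03·[0.5111·15.0000 + 0.4889·27.9600] = 20.7146
Node u (S = 56.25): V_u = 1/1.03·[0.5111·0.0000 + 0.4889·7.1197] = 3.3794
Node d (S = 36): V_d = 1/1.03·[0.5111·7.1197 + 0.4889·20.7146] = 13.3651
Node 0 (S = 45): V_0 = 1/1.03·[0.5111·3.3794 + 0.4889·13.3651] = 8.0207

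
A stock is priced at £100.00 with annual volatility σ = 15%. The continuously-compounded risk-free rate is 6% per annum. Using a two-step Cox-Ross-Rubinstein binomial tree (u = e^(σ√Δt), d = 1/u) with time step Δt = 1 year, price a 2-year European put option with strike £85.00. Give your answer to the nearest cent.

£1.07

CRR parameters: u = e^(σ√Δt) = e^(0.15·√1) = 1.1618, d = 1/u = 0.8607
Per-period rate: rΔt = 0.06·1 = 0.06, so R = e^0.06 = 1.0618
Risk-neutral probability p = (e^0.06 − 0.8607)/(1.1618 − 0.8607) = 0.2011/0.3011 = 0.6679
Terminal stock prices: S_uu = 135, S_ud = 100, S_dd = 74.08
Terminal payoffs (K − S): max(-49.99, 0) = 0, max(-15, 0) = 0, max(10.92, 0) = 10.92
Node u (S = 116.2): V_u = e^(−0.06)·[0.6679·0.0000 + 0.3321·0.0000] = 0.0000
Node d (S = 86.07): V_d = e^(−0.06)·[0.6679·0.0000 + 0.3321·10.9182] = 3.4146
Node 0 (S = 100): V_0 = e^(−0.06)·[0.6679·0.0000 + 0.3321·3.4146] = 1.0679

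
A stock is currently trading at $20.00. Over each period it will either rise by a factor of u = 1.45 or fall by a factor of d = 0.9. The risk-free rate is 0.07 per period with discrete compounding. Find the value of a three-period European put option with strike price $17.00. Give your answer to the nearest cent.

$0.65

Risk-neutral probability p = (1 + 0.07 − 0.9)/(1.45 − 0.9) = 0.1700/0.5500 = 0.3091
Terminal stock prices: S_uuu = 60.97, S_uud = 37.84, S_udd = 23.49, S_ddd = 14.58
Terminal payoffs (K − S): max(-43.97, 0) = 0, max(-20.84, 0) = 0, max(-6.49, 0) = 0, max(2.42, 0) = 2.42
Node uu (S = 42.05): V_uu = 1/1.07·[0.3091·0.0000 + 0.6909·0.0000] = 0.0000
Node ud (S = 26.1): V_ud = 1/1.07·[0.3091·0.0000 + 0.6909·0.0000] = 0.0000
Node dd (S = 16.2): V_dd = 1/1.07·[0.3091·0.0000 + 0.6909·2.4200] = 1.5626
Node u (S = 29): V_u = 1/1.07·[0.3091·0.0000 + 0.6909·0.0000] = 0.0000
Node d (S = 18): V_d = 1/1.07·[0.3091·0.0000 + 0.6909·1.5626] = 1.0090
Node 0 (S = 20): V_0 = 1/1.07·[0.3091·0.0000 + 0.6909·1.0090] = 0.6515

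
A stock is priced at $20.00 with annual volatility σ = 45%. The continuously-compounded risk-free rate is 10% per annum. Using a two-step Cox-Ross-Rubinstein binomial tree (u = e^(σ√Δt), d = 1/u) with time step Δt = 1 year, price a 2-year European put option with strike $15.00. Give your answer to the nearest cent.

$1.39

CRR parameters: u = e^(σ√Δt) = e^(0.45·√1) = 1.5683, d = 1/u = 0.6376
Per-period rate: rΔt = 0.1·1 = 0.1, so R = e^0.1 = 1.1052
Risk-neutral probability p = (e^0.1 − 0.6376)/(1.5683 − 0.6376) = 0.4675/0.9307 = 0.5024
Terminal stock prices: S_uu = 49.19, S_ud = 20, S_dd = 8.131
Terminal payoffs (K − S): max(-34.19, 0) = 0, max(-5, 0) = 0, max(6.869, 0) = 6.869
Node u (S = 31.37): V_u = e^(−0.1)·[0.5024·0.0000 + 0.4976·0.0000] = 0.0000
Node d (S = 12.75): V_d = e^(−0.1)·[0.5024·0.0000 + 0.4976·6.8686] = 3.0928
Node 0 (S = 20): V_0 = e^(−0.1)·[0.5024·0.0000 + 0.4976·3.0928] = 1.3926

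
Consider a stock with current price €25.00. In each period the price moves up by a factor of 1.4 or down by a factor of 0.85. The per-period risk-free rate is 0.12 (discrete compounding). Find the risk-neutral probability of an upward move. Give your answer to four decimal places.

p = 0.4909

Risk-neutral probability p = (1 + 0.12 − 0.85)/(1.4 − 0.85) = 0.2700/0.5500 = 0.4909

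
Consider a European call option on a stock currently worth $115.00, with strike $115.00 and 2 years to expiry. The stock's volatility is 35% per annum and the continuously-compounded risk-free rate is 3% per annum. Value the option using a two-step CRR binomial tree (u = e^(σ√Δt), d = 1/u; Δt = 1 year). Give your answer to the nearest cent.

$22.83

CRR parameters: u = e^(σ√Δt) = e^(0.35·√1) = 1.4191, d = 1/u = 0.7047
Per-period rate: rΔt = 0.03·1 = 0.03, so R = e^0.03 = 1.0305
Risk-neutral probability p = (e^0.03 − 0.7047)/(1.4191 − 0.7047) = 0.3258/0.7144 = 0.4560
Terminal stock prices: S_uu = 231.6, S_ud = 115, S_dd = 57.11
Terminal payoffs (S − K): max(116.6, 0) = 116.6, max(0, 0) = 0, max(-57.89, 0) = 0
Node u (S = 163.2): V_u = e^(−0.03)·[0.4560·116.5816 + 0.5440·0.0000] = 51.5915
Node d (S = 81.04): V_d = e^(−0.03)·[0.4560·0.0000 + 0.5440·0.0000] = 0.0000
Node 0 (S = 115): V_0 = e^(−0.03)·[0.4560·51.5915 + 0.5440·0.0000] = 22.8311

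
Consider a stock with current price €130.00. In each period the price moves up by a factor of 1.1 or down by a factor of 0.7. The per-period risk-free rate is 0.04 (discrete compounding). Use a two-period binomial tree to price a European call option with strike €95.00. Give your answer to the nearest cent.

Risk-neutral probability p = (1 + 0.04 − 0.7)/(1.1 − 0.7) = 0.3400/0.4000 = 0.8500
Terminal stock prices: S_uu = 157.3, S_ud = 100.1, S_dd = 63.7
Terminal payoffs (S − K): max(62.3, 0) = 62.3, max(5.1, 0) = 5.1, max(-31.3, 0) = 0
Node u (S = 143): V_u = 1/1.04·[0.8500·62.3000 + 0.1500·5.1000] = 51.6538
Node d (S = 91): V_d = 1/1.04·[0.8500·5.1000 + 0.1500·0.0000] = 4.1683
Node 0 (S = 130): V_0 = 1/1.04·[0.8500·51.6538 + 0.1500·4.1683] = 42.8183

€42.82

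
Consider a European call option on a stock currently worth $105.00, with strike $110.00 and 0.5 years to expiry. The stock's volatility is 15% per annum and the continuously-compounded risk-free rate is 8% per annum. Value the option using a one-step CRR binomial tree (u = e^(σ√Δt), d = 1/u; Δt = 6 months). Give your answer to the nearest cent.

CRR parameters: u = e^(σ√Δt) = e^(0.15·√0.5) = 1.1119, d = 1/u = 0.8994
Per-period rate: rΔt = 0.08·0.5 = 0.04, so R = e^0.04 = 1.0408
Risk-neutral probability p = (e^0.04 − 0.8994)/(1.1119 − 0.8994) = 0.1414/0.2125 = 0.6655
Terminal stock prices: S_u = 116.7, S_d = 94.43
Terminal payoffs (S − K): max(6.749, 0) = 6.749, max(-15.57, 0) = 0
Node 0 (S = 105): V_0 = e^(−0.04)·[0.6655·6.7490 + 0.3345·0.0000] = 4.3156

$4.32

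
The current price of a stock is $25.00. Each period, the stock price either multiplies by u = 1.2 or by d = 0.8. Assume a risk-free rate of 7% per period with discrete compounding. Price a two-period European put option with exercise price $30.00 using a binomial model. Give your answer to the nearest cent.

$3.59

Risk-neutral probability p = (1 + 0.07 − 0.8)/(1.2 − 0.8) = 0.2700/0.4000 = 0.6750
Terminal stock prices: S_uu = 36, S_ud = 24, S_dd = 16
Terminal payoffs (K − S): max(-6, 0) = 0, max(6, 0) = 6, max(14, 0) = 14
Node u (S = 30): V_u = 1/1.07·[0.6750·0.0000 + 0.3250·6.0000] = 1.8224
Node d (S = 20): V_d = 1/1.07·[0.6750·6.0000 + 0.3250·14.0000] = 8.0374
Node 0 (S = 25): V_0 = 1/1.07·[0.6750·1.8224 + 0.3250·8.0374] = 3.5909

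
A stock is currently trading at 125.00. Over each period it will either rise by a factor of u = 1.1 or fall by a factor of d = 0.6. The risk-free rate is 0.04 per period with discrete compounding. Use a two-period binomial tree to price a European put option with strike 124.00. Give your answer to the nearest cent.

Risk-neutral probability p = (1 + 0.04 − 0.6)/(1.1 − 0.6) = 0.4400/0.5000 = 0.8800
Terminal stock prices: S_uu = 151.3, S_ud = 82.5, S_dd = 45
Terminal payoffs (K − S): max(-27.25, 0) = 0, max(41.5, 0) = 41.5, max(79, 0) = 79
Node u (S = 137.5): V_u = 1/1.04·[0.8800·0.0000 + 0.1200·41.5000] = 4.7885
Node d (S = 75): V_d = 1/1.04·[0.8800·41.5000 + 0.1200·79.0000] = 44.2308
Node 0 (S = 125): V_0 = 1/1.04·[0.8800·4.7885 + 0.1200·44.2308] = 9.1553

9.16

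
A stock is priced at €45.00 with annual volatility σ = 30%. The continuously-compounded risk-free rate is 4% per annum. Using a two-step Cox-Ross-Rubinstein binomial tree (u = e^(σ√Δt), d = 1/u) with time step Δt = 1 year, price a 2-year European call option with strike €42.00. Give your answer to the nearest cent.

€10.34

CRR parameters: u = e^(σ√Δt) = e^(0.3·√1) = 1.3499, d = 1/u = 0.7408
Per-period rate: rΔt = 0.04·1 = 0.04, so R = e^0.04 = 1.0408
Risk-neutral probability p = (e^0.04 − 0.7408)/(1.3499 − 0.7408) = 0.3000/0.6090 = 0.4926
Terminal stock prices: S_uu = 82, S_ud = 45, S_dd = 24.7
Terminal payoffs (S − K): max(40, 0) = 40, max(3, 0) = 3, max(-17.3, 0) = 0
Node u (S = 60.74): V_u = e^(−0.04)·[0.4926·39.9953 + 0.5074·3.0000] = 20.3905
Node d (S = 33.34): V_d = e^(−0.04)·[0.4926·3.0000 + 0.5074·0.0000] = 1.4198
Node 0 (S = 45): V_0 = e^(−0.04)·[0.4926·20.3905 + 0.5074·1.4198] = 10.3420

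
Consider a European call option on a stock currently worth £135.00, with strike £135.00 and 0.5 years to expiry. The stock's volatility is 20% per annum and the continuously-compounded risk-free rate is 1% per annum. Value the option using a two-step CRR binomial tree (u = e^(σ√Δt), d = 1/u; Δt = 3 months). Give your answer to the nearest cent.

CRR parameters: u = e^(σ√Δt) = e^(0.2·√0.25) = 1.1052, d = 1/u = 0.9048
Per-period rate: rΔt = 0.01·0.25 = 0.0025, so R = e^0.0025 = 1.0025
Risk-neutral probability p = (e^0.0025 − 0.9048)/(1.1052 − 0.9048) = 0.0977/0.2003 = 0.4875
Terminal stock prices: S_uu = 164.9, S_ud = 135, S_dd = 110.5
Terminal payoffs (S − K): max(29.89, 0) = 29.89, max(0, 0) = 0, max(-24.47, 0) = 0
Node u (S = 149.2): V_u = e^(−0.0025)·[0.4875·29.8894 + 0.5125·0.0000] = 14.5352
Node d (S = 122.2): V_d = e^(−0.0025)·[0.4875·0.0000 + 0.5125·0.0000] = 0.0000
Node 0 (S = 135): V_0 = e^(−0.0025)·[0.4875·14.5352 + 0.5125·0.0000] = 7.0684

£7.07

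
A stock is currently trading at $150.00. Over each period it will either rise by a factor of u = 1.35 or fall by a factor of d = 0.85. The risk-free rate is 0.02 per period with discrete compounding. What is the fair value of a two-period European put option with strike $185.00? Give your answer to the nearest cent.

Risk-neutral probability p = (1 + 0.02 − 0.85)/(1.35 − 0.85) = 0.1700/0.5000 = 0.3400
Terminal stock prices: S_uu = 273.4, S_ud = 172.1, S_dd = 108.4
Terminal payoffs (K − S): max(-88.38, 0) = 0, max(12.88, 0) = 12.88, max(76.63, 0) = 76.63
Node u (S = 202.5): V_u = 1/1.02·[0.3400·0.0000 + 0.6600·12.8750] = 8.3309
Node d (S = 127.5): V_d = 1/1.02·[0.3400·12.8750 + 0.6600·76.6250] = 53.8725
Node 0 (S = 150): V_0 = 1/1.02·[0.3400·8.3309 + 0.6600·53.8725] = 37.6357

$37.64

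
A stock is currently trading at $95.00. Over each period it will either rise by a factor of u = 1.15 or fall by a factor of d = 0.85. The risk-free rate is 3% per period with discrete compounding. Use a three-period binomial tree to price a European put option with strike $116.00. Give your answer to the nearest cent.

Risk-neutral probability p = (1 + 0.03 − 0.85)/(1.15 − 0.85) = 0.1800/0.3000 = 0.6000
Terminal stock prices: S_uuu = 144.5, S_uud = 106.8, S_udd = 78.93, S_ddd = 58.34
Terminal payoffs (K − S): max(-28.48, 0) = 0, max(9.208, 0) = 9.208, max(37.07, 0) = 37.07, max(57.66, 0) = 57.66
Node uu (S = 125.6): V_uu = 1/1.03·[0.6000·0.0000 + 0.4000·9.2081] = 3.5760
Node ud (S = 92.86): V_ud = 1/1.03·[0.6000·9.2081 + 0.4000·37.0669] = 19.7589
Node dd (S = 68.64): V_dd = 1/1.03·[0.6000·37.0669 + 0.4000·57.6581] = 43.9839
Node u (S = 109.2): V_u = 1/1.03·[0.6000·3.5760 + 0.4000·19.7589] = 9.7564
Node d (S = 80.75): V_d = 1/1.03·[0.6000·19.7589 + 0.4000·43.9839] = 28.5911
Node 0 (S = 95): V_0 = 1/1.03·[0.6000·9.7564 + 0.4000·28.5911] = 16.7867

$16.79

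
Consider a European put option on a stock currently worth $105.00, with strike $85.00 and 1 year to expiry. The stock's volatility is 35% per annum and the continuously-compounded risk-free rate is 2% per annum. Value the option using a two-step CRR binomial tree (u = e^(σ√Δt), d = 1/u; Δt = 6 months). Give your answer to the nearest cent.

CRR parameters: u = e^(σ√Δt) = e^(0.35·√0.5) = 1.2808, d = 1/u = 0.7808
Per-period rate: rΔt = 0.02·0.5 = 0.01, so R = e^0.01 = 1.0101
Risk-neutral probability p = (e^0.01 − 0.7808)/(1.2808 − 0.7808) = 0.2293/0.5000 = 0.4585
Terminal stock prices: S_uu = 172.2, S_ud = 105, S_dd = 64.01
Terminal payoffs (K − S): max(-87.25, 0) = 0, max(-20, 0) = 0, max(20.99, 0) = 20.99
Node u (S = 134.5): V_u = e^(−0.01)·[0.4585·0.0000 + 0.5415·0.0000] = 0.0000
Node d (S = 81.98): V_d = e^(−0.01)·[0.4585·0.0000 + 0.5415·20.9934] = 11.2540
Node 0 (S = 105): V_0 = e^(−0.01)·[0.4585·0.0000 + 0.5415·11.2540] = 6.0329

$6.03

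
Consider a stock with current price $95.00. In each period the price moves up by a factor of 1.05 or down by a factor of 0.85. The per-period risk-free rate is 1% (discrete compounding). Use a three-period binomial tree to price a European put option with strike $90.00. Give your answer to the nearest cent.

$2.28

Risk-neutral probability p = (1 + 0.01 − 0.85)/(1.05 − 0.85) = 0.1600/0.2000 = 0.8000
Terminal stock prices: S_uuu = 110, S_uud = 89.03, S_udd = 72.07, S_ddd = 58.34
Terminal payoffs (K − S): max(-19.97, 0) = 0, max(0.9731, 0) = 0.9731, max(17.93, 0) = 17.93, max(31.66, 0) = 31.66
Node uu (S = 104.7): V_uu = 1/1.01·[0.8000·0.0000 + 0.2000·0.9731] = 0.1927
Node ud (S = 84.79): V_ud = 1/1.01·[0.8000·0.9731 + 0.2000·17.9306] = 4.3214
Node dd (S = 68.64): V_dd = 1/1.01·[0.8000·17.9306 + 0.2000·31.6581] = 20.4714
Node u (S = 99.75): V_u = 1/1.01·[0.8000·0.1927 + 0.2000·4.3214] = 1.0084
Node d (S = 80.75): V_d = 1/1.01·[0.8000·4.3214 + 0.2000·20.4714] = 7.4766
Node 0 (S = 95): V_0 = 1/1.01·[0.8000·1.0084 + 0.2000·7.4766] = 2.2792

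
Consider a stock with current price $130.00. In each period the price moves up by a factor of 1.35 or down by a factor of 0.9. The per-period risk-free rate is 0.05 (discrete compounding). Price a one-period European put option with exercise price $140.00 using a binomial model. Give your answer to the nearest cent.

$14.60

Risk-neutral probability p = (1 + 0.05 − 0.9)/(1.35 − 0.9) = 0.1500/0.4500 = 0.3333
Terminal stock prices: S_u = 175.5, S_d = 117
Terminal payoffs (K − S): max(-35.5, 0) = 0, max(23, 0) = 23
Node 0 (S = 130): V_0 = 1/1.05·[0.3333·0.0000 + 0.6667·23.0000] = 14.6032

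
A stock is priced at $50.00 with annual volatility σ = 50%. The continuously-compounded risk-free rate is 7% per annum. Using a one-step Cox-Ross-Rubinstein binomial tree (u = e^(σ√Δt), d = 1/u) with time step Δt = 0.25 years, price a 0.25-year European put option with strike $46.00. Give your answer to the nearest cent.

$3.66

CRR parameters: u = e^(σ√Δt) = e^(0.5·√0.25) = 1.2840, d = 1/u = 0.7788
Per-period rate: rΔt = 0.07·0.25 = 0.0175, so R = e^0.0175 = 1.0177
Risk-neutral probability p = (e^0.0175 − 0.7788)/(1.2840 − 0.7788) = 0.2389/0.5052 = 0.4728
Terminal stock prices: S_u = 64.2, S_d = 38.94
Terminal payoffs (K − S): max(-18.2, 0) = 0, max(7.06, 0) = 7.06
Node 0 (S = 50): V_0 = e^(−0.0175)·[0.4728·0.0000 + 0.5272·7.0600] = 3.6577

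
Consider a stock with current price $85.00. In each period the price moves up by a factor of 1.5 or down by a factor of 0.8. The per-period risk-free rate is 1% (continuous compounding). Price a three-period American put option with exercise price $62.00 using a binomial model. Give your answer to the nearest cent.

Risk-neutral probability p = (e^0.01 − 0.8)/(1.5 − 0.8) = 0.2101/0.7000 = 0.3001
Terminal stock prices: S_uuu = 286.9, S_uud = 153, S_udd = 81.6, S_ddd = 43.52
Terminal payoffs (K − S): max(-224.9, 0) = 0, max(-91, 0) = 0, max(-19.6, 0) = 0, max(18.48, 0) = 18.48
Node uu (S = 191.2): continuation = e^(−0.01)·[0.3001·0.0000 + 0.6999·0.0000] = 0.0000; exercise value = 0.0000 ≤ continuation, so V_uu = 0.0000
Node ud (S = 102): continuation = e^(−0.01)·[0.3001·0.0000 + 0.6999·0.0000] = 0.0000; exercise value = 0.0000 ≤ continuation, so V_ud = 0.0000
Node dd (S = 54.4): continuation = e^(−0.01)·[0.3001·0.0000 + 0.6999·18.4800] = 12.8060; exercise value = 7.6000 ≤ continuation, so V_dd = 12.8060
Node u (S = 127.5): continuation = e^(−0.01)·[0.3001·0.0000 + 0.6999·0.0000] = 0.0000; exercise value = 0.0000 ≤ continuation, so V_u = 0.0000
Node d (S = 68): continuation = e^(−0.01)·[0.3001·0.0000 + 0.6999·12.8060] = 8.8741; exercise value = 0.0000 ≤ continuation, so V_d = 8.8741
Node 0 (S = 85): continuation = e^(−0.01)·[0.3001·0.0000 + 0.6999·8.8741] = 6.1494; exercise value = 0.0000 ≤ continuation, so V_0 = 6.1494

$6.15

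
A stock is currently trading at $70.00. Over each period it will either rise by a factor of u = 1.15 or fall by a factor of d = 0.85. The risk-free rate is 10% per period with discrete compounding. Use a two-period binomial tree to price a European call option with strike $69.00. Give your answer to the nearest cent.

Risk-neutral probability p = (1 + 0.1 − 0.85)/(1.15 − 0.85) = 0.2500/0.3000 = 0.8333
Terminal stock prices: S_uu = 92.57, S_ud = 68.42, S_dd = 50.57
Terminal payoffs (S − K): max(23.57, 0) = 23.57, max(-0.575, 0) = 0, max(-18.43, 0) = 0
Node u (S = 80.5): V_u = 1/1.1·[0.8333·23.5750 + 0.1667·0.0000] = 17.8598
Node d (S = 59.5): V_d = 1/1.1·[0.8333·0.0000 + 0.1667·0.0000] = 0.0000
Node 0 (S = 70): V_0 = 1/1.1·[0.8333·17.8598 + 0.1667·0.0000] = 13.5302

$13.53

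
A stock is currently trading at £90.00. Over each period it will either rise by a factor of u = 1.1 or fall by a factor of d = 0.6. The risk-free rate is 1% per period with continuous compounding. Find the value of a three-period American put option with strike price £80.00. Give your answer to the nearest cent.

£9.33

Risk-neutral probability p = (e^0.01 − 0.6)/(1.1 − 0.6) = 0.4101/0.5000 = 0.8201
Terminal stock prices: S_uuu = 119.8, S_uud = 65.34, S_udd = 35.64, S_ddd = 19.44
Terminal payoffs (K − S): max(-39.79, 0) = 0, max(14.66, 0) = 14.66, max(44.36, 0) = 44.36, max(60.56, 0) = 60.56
Node uu (S = 108.9): continuation = e^(−0.01)·[0.8201·0.0000 + 0.1799·14.6600] = 2.6111; exercise value = 0.0000 ≤ continuation, so V_uu = 2.6111
Node ud (S = 59.4): continuation = e^(−0.01)·[0.8201·14.6600 + 0.1799·44.3600] = 19.8040; exercise value = 20.6000 > continuation, so V_ud = 20.6000 (exercise)
Node dd (S = 32.4): continuation = e^(−0.01)·[0.8201·44.3600 + 0.1799·60.5600] = 46.8040; exercise value = 47.6000 > continuation, so V_dd = 47.6000 (exercise)
Node u (S = 99): continuation = e^(−0.01)·[0.8201·2.6111 + 0.1799·20.6000] = 5.7891; exercise value = 0.0000 ≤ continuation, so V_u = 5.7891
Node d (S = 54): continuation = e^(−0.01)·[0.8201·20.6000 + 0.1799·47.6000] = 25.2040; exercise value = 26.0000 > continuation, so V_d = 26.0000 (exercise)
Node 0 (S = 90): continuation = e^(−0.01)·[0.8201·5.7891 + 0.1799·26.0000] = 9.3313; exercise value = 0.0000 ≤ continuation, so V_0 = 9.3313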